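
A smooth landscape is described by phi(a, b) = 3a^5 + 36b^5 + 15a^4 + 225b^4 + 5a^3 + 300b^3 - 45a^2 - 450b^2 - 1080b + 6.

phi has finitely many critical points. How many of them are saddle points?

phi separates as a function of a plus a function of b, so ∇phi=0 decouples.
∂phi/∂a = 15a(a - 1)(a + 2)(a + 3) = 0 at a ∈ {-3, -2, 0, 1}; ∂phi/∂b = 180(b - 1)(b + 1)(b + 2)(b + 3) = 0 at b ∈ {-3, -2, -1, 1}.
The Hessian is diagonal: diag(phi_aa, phi_bb). Second derivatives: phi_aa(-3)=-180, phi_aa(-2)=90, phi_aa(0)=-90, phi_aa(1)=180; phi_bb(-3)=-1440, phi_bb(-2)=540, phi_bb(-1)=-720, phi_bb(1)=4320.
Saddle points occur where the two diagonal entries have opposite signs: (-3, -2), (-3, 1), (-2, -3), (-2, -1), (0, -2), (0, 1), (1, -3), (1, -1). Count: 8.

8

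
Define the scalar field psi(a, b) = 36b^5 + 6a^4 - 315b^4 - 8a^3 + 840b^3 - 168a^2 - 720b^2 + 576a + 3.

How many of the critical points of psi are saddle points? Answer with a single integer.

psi separates as a function of a plus a function of b, so ∇psi=0 decouples.
∂psi/∂a = 24(a - 3)(a - 2)(a + 4) = 0 at a ∈ {-4, 2, 3}; ∂psi/∂b = 180b(b - 4)(b - 2)(b - 1) = 0 at b ∈ {0, 1, 2, 4}.
The Hessian is diagonal: diag(psi_aa, psi_bb). Second derivatives: psi_aa(-4)=1008, psi_aa(2)=-144, psi_aa(3)=168; psi_bb(0)=-1440, psi_bb(1)=540, psi_bb(2)=-720, psi_bb(4)=4320.
Saddle points occur where the two diagonal entries have opposite signs: (-4, 0), (-4, 2), (2, 1), (2, 4), (3, 0), (3, 2). Count: 6.

6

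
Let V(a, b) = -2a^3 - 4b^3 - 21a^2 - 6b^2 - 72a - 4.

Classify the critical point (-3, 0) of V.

The mixed partial ∂²V/∂a∂b is 0, so the Hessian at any point is diag(V_aa, V_bb) = diag(-6(2a + 7), -12(2b + 1)).
At (-3, 0): H = diag(-6, -12).
Both eigenvalues are negative, so H is negative definite: a local maximum.

local maximum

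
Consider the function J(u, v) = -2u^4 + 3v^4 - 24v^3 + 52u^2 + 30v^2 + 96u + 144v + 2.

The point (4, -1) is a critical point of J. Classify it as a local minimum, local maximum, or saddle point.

The mixed partial ∂²J/∂u∂v is 0, so the Hessian at any point is diag(J_uu, J_vv) = diag(8(-3u^2 + 13), 12(3v^2 - 12v + 5)).
At (4, -1): H = diag(-280, 240).
The eigenvalues have opposite signs, so H is indefinite: a saddle point.

saddle point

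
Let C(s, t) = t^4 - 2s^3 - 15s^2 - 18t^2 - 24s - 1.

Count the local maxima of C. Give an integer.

C separates as a function of s plus a function of t, so ∇C=0 decouples.
∂C/∂s = -6(s + 1)(s + 4) = 0 at s ∈ {-4, -1}; ∂C/∂t = 4t(t - 3)(t + 3) = 0 at t ∈ {-3, 0, 3}.
The Hessian is diagonal: diag(C_ss, C_tt). Second derivatives: C_ss(-4)=18, C_ss(-1)=-18; C_tt(-3)=72, C_tt(0)=-36, C_tt(3)=72.
Local maxima occur where both diagonal entries negative: (-1, 0). Count: 1.

1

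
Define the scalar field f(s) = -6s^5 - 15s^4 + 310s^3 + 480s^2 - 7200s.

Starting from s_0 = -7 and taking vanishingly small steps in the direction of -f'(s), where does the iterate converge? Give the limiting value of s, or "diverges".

-5

f'(s) = -30(s - 4)(s - 3)(s + 4)(s + 5), so f'(-7) = -19800.
Gradient descent moves in the -f' direction, i.e. s is increasing.
The nearest critical point in that direction is s = -5, where f'' = 2160 > 0 (a local minimum). The iterate converges there.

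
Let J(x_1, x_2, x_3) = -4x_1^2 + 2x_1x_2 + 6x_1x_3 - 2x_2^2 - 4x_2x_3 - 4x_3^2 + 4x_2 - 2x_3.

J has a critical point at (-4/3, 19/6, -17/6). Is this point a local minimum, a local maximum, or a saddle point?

The Hessian is constant: H = [[-8, 2, 6], [2, -4, -4], [6, -4, -8]].
Leading principal minors: Δ₁ = -8, Δ₂ = 28, Δ₃ = -48.
The minors alternate sign starting negative (−, +, −), so H is negative definite: a local maximum.

local maximum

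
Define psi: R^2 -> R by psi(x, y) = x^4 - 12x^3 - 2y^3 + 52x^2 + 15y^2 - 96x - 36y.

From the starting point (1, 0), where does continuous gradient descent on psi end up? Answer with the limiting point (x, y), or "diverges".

(2, 2)

psi is separable, so gradient descent decouples: x follows -∂psi/∂x, y follows -∂psi/∂y.
∂psi/∂x = 4(x - 4)(x - 3)(x - 2); at x=1 this is -24, so x increases.
∂psi/∂y = -6(y - 3)(y - 2); at y=0 this is -36, so y increases.
x converges to its nearest critical value 2 (a local min of the x-part); y converges to 2. The iterate converges to (2, 2).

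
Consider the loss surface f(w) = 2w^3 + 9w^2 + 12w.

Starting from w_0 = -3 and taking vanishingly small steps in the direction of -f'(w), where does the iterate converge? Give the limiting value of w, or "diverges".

diverges

f'(w) = 6(w + 1)(w + 2), so f'(-3) = 12.
Gradient descent moves in the -f' direction, i.e. w is decreasing.
There is no critical point below w=-3, and f' keeps the same sign, so the iterate runs off to −∞.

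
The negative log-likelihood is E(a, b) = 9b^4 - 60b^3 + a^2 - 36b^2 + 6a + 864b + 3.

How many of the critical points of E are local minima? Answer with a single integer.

E separates as a function of a plus a function of b, so ∇E=0 decouples.
∂E/∂a = 2(a + 3) = 0 at a ∈ {-3}; ∂E/∂b = 36(b - 4)(b - 3)(b + 2) = 0 at b ∈ {-2, 3, 4}.
The Hessian is diagonal: diag(E_aa, E_bb). Second derivatives: E_aa(-3)=2; E_bb(-2)=1080, E_bb(3)=-180, E_bb(4)=216.
Local minima occur where both diagonal entries positive: (-3, -2), (-3, 4). Count: 2.

2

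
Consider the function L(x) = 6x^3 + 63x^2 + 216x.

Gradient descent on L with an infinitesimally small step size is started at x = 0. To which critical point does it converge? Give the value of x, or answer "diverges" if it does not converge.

L'(x) = 18(x + 3)(x + 4), so L'(0) = 216.
Gradient descent moves in the -L' direction, i.e. x is decreasing.
The nearest critical point in that direction is x = -3, where L'' = 18 > 0 (a local minimum). The iterate converges there.

-3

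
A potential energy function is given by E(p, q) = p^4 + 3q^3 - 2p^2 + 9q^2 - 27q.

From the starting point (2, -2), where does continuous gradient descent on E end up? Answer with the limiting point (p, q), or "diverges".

(1, 1)

E is separable, so gradient descent decouples: p follows -∂E/∂p, q follows -∂E/∂q.
∂E/∂p = 4p(p - 1)(p + 1); at p=2 this is 24, so p decreases.
∂E/∂q = 9(q - 1)(q + 3); at q=-2 this is -27, so q increases.
p converges to its nearest critical value 1 (a local min of the p-part); q converges to 1. The iterate converges to (1, 1).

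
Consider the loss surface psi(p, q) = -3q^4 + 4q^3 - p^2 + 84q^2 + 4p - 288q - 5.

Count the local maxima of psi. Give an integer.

2

psi separates as a function of p plus a function of q, so ∇psi=0 decouples.
∂psi/∂p = -2(p - 2) = 0 at p ∈ {2}; ∂psi/∂q = -12(q - 3)(q - 2)(q + 4) = 0 at q ∈ {-4, 2, 3}.
The Hessian is diagonal: diag(psi_pp, psi_qq). Second derivatives: psi_pp(2)=-2; psi_qq(-4)=-504, psi_qq(2)=72, psi_qq(3)=-84.
Local maxima occur where both diagonal entries negative: (2, -4), (2, 3). Count: 2.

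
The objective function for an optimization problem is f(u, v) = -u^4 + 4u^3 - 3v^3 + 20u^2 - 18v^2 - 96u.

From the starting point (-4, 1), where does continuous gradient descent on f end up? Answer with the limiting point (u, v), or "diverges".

diverges

f is separable, so gradient descent decouples: u follows -∂f/∂u, v follows -∂f/∂v.
∂f/∂u = -4(u - 4)(u - 2)(u + 3); at u=-4 this is 192, so u decreases.
∂f/∂v = -9v(v + 4); at v=1 this is -45, so v increases.
The u-coordinate has no critical point in that direction and runs off to infinity.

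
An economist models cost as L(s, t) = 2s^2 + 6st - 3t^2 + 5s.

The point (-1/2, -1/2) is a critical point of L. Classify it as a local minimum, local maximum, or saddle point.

The Hessian of L is constant: H = [[4, 6], [6, -6]].
det(H) = 4·(-6) − 6² = -60.
Since det(H) < 0, H is indefinite and the critical point is a saddle point.

saddle point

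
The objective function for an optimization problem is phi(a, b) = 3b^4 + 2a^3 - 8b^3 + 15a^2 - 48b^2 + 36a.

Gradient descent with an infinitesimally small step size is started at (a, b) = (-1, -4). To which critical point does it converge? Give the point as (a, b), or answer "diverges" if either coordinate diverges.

phi is separable, so gradient descent decouples: a follows -∂phi/∂a, b follows -∂phi/∂b.
∂phi/∂a = 6(a + 2)(a + 3); at a=-1 this is 12, so a decreases.
∂phi/∂b = 12b(b - 4)(b + 2); at b=-4 this is -768, so b increases.
a converges to its nearest critical value -2 (a local min of the a-part); b converges to -2. The iterate converges to (-2, -2).

(-2, -2)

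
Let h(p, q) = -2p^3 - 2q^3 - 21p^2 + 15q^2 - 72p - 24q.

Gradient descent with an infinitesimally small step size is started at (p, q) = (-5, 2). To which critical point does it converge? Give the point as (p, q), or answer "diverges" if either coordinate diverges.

(-4, 1)

h is separable, so gradient descent decouples: p follows -∂h/∂p, q follows -∂h/∂q.
∂h/∂p = -6(p + 3)(p + 4); at p=-5 this is -12, so p increases.
∂h/∂q = -6(q - 4)(q - 1); at q=2 this is 12, so q decreases.
p converges to its nearest critical value -4 (a local min of the p-part); q converges to 1. The iterate converges to (-4, 1).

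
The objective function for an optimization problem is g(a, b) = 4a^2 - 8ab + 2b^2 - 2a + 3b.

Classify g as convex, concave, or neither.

neither

g is quadratic, so its Hessian is the constant matrix H = [[8, -8], [-8, 4]].
det(H) = -32, tr(H) = 12.
det(H) < 0, so H is indefinite: neither convex nor concave.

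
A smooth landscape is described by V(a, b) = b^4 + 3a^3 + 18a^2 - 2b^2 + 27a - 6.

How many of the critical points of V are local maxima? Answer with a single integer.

V separates as a function of a plus a function of b, so ∇V=0 decouples.
∂V/∂a = 9(a + 1)(a + 3) = 0 at a ∈ {-3, -1}; ∂V/∂b = 4b(b - 1)(b + 1) = 0 at b ∈ {-1, 0, 1}.
The Hessian is diagonal: diag(V_aa, V_bb). Second derivatives: V_aa(-3)=-18, V_aa(-1)=18; V_bb(-1)=8, V_bb(0)=-4, V_bb(1)=8.
Local maxima occur where both diagonal entries negative: (-3, 0). Count: 1.

1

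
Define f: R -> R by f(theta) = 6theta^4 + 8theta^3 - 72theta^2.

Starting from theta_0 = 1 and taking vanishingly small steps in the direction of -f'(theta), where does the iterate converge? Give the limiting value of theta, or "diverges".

2

f'(theta) = 24theta(theta - 2)(theta + 3), so f'(1) = -96.
Gradient descent moves in the -f' direction, i.e. theta is increasing.
The nearest critical point in that direction is theta = 2, where f'' = 240 > 0 (a local minimum). The iterate converges there.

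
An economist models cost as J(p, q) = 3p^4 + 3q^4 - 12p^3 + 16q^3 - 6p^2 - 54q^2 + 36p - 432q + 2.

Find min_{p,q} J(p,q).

-1132

J(p,q) separates as A(p) + B(q) + 2, so its minimum is min A + min B + 2.
A'(p) = 12(p - 3)(p - 1)(p + 1) vanishes at p ∈ {-1, 1, 3}; B'(q) = 12(q - 3)(q + 3)(q + 4) vanishes at q ∈ {-4, -3, 3}.
Local minima of A (where A''>0): A(-1)=-27, A(3)=-27. Local minima of B: B(-4)=608, B(3)=-1107.
So the global minimum of J is A(-1) + B(3) + 2 = -27 − 1107 + 2 = -1132, attained at (-1, 3).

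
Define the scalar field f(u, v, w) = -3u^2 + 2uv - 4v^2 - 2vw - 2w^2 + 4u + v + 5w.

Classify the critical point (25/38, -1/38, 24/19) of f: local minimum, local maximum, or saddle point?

The Hessian is constant: H = [[-6, 2, 0], [2, -8, -2], [0, -2, -4]].
Leading principal minors: Δ₁ = -6, Δ₂ = 44, Δ₃ = -152.
The minors alternate sign starting negative (−, +, −), so H is negative definite: a local maximum.

local maximum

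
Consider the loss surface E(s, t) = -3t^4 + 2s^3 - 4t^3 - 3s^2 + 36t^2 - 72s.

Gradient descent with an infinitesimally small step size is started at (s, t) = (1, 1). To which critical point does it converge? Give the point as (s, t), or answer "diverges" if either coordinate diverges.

(4, 0)

E is separable, so gradient descent decouples: s follows -∂E/∂s, t follows -∂E/∂t.
∂E/∂s = 6(s - 4)(s + 3); at s=1 this is -72, so s increases.
∂E/∂t = -12t(t - 2)(t + 3); at t=1 this is 48, so t decreases.
s converges to its nearest critical value 4 (a local min of the s-part); t converges to 0. The iterate converges to (4, 0).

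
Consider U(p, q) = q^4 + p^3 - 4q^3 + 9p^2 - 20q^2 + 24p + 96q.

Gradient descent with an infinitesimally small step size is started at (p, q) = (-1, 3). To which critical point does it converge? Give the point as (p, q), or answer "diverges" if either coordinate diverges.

(-2, 4)

U is separable, so gradient descent decouples: p follows -∂U/∂p, q follows -∂U/∂q.
∂U/∂p = 3(p + 2)(p + 4); at p=-1 this is 9, so p decreases.
∂U/∂q = 4(q - 4)(q - 2)(q + 3); at q=3 this is -24, so q increases.
p converges to its nearest critical value -2 (a local min of the p-part); q converges to 4. The iterate converges to (-2, 4).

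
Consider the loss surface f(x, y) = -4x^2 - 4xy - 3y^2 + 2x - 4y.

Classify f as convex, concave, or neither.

concave

f is quadratic, so its Hessian is the constant matrix H = [[-8, -4], [-4, -6]].
det(H) = 32, tr(H) = -14.
det(H) > 0 and tr(H) < 0, so H is negative definite everywhere: concave.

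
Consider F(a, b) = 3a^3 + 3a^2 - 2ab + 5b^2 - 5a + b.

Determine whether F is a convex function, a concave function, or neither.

The term 3a^3 is cubic, so the Hessian is not constant.
∂²F/∂a² = 18a + 6, which takes both signs as a varies (negative for sufficiently negative a). A diagonal entry of the Hessian changing sign means the Hessian is neither positive- nor negative-semidefinite on all of R^2.

neither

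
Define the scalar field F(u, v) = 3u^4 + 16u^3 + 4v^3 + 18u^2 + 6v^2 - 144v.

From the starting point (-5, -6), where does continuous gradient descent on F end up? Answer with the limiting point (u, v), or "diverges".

diverges

F is separable, so gradient descent decouples: u follows -∂F/∂u, v follows -∂F/∂v.
∂F/∂u = 12u(u + 1)(u + 3); at u=-5 this is -480, so u increases.
∂F/∂v = 12(v - 3)(v + 4); at v=-6 this is 216, so v decreases.
The v-coordinate has no critical point in that direction and runs off to infinity.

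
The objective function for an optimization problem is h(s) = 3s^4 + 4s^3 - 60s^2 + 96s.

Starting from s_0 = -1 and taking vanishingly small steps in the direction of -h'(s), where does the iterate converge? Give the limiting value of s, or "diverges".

h'(s) = 12(s - 2)(s - 1)(s + 4), so h'(-1) = 216.
Gradient descent moves in the -h' direction, i.e. s is decreasing.
The nearest critical point in that direction is s = -4, where h'' = 360 > 0 (a local minimum). The iterate converges there.

-4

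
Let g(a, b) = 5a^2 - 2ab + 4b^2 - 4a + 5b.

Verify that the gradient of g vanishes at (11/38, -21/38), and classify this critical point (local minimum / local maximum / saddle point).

∇g = (10a - 2b - 4, -2a + 8b + 5); substituting (11/38, -21/38) gives ∇g = (0, 0), so (11/38, -21/38) is indeed a critical point.
The Hessian of g is constant: H = [[10, -2], [-2, 8]].
det(H) = 10·8 − (-2)² = 76.
det(H) > 0 and tr(H) = 18 > 0, so H is positive definite and the point is a local minimum.

local minimum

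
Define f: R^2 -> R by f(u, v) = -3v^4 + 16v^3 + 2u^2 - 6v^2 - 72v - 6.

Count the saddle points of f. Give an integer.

2

f separates as a function of u plus a function of v, so ∇f=0 decouples.
∂f/∂u = 4u = 0 at u ∈ {0}; ∂f/∂v = -12(v - 3)(v - 2)(v + 1) = 0 at v ∈ {-1, 2, 3}.
The Hessian is diagonal: diag(f_uu, f_vv). Second derivatives: f_uu(0)=4; f_vv(-1)=-144, f_vv(2)=36, f_vv(3)=-48.
Saddle points occur where the two diagonal entries have opposite signs: (0, -1), (0, 3). Count: 2.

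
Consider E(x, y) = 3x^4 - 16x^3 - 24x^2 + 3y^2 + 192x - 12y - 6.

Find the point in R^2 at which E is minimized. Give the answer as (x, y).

(-2, 2)

E(x,y) separates as P(x) + Q(y) − 6, so its minimum is min P + min Q − 6.
P'(x) = 12(x - 4)(x - 2)(x + 2) vanishes at x ∈ {-2, 2, 4}; Q'(y) = 6y - 12 vanishes at y ∈ {2}.
Local minima of P (where P''>0): P(-2)=-304, P(4)=128. Local minima of Q: Q(2)=-12.
So the global minimum of E is P(-2) + Q(2) − 6 = -304 − 12 − 6 = -322, attained at (-2, 2).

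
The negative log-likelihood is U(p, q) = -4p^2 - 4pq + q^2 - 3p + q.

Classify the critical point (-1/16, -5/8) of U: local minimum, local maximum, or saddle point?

saddle point

The Hessian of U is constant: H = [[-8, -4], [-4, 2]].
det(H) = (-8)·2 − (-4)² = -32.
Since det(H) < 0, H is indefinite and the critical point is a saddle point.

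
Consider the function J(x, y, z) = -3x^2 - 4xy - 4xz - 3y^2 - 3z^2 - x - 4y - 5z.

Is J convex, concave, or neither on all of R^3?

J is quadratic, so its Hessian is the constant matrix H = [[-6, -4, -4], [-4, -6, 0], [-4, 0, -6]].
Leading principal minors: -6, 20, -24.
Signs alternate −, +, − ⇒ H ≺ 0 ⇒ concave.

concave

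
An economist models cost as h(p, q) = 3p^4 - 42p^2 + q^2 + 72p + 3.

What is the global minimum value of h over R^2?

h(p,q) separates as A(p) + B(q) + 3, so its minimum is min A + min B + 3.
A'(p) = 12(p - 2)(p - 1)(p + 3) vanishes at p ∈ {-3, 1, 2}; B'(q) = 2q vanishes at q ∈ {0}.
Local minima of A (where A''>0): A(-3)=-351, A(2)=24. Local minima of B: B(0)=0.
So the global minimum of h is A(-3) + B(0) + 3 = -351 + 0 + 3 = -348, attained at (-3, 0).

-348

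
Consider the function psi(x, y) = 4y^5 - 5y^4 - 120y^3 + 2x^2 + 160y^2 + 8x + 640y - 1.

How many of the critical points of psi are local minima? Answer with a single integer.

2

psi separates as a function of x plus a function of y, so ∇psi=0 decouples.
∂psi/∂x = 4(x + 2) = 0 at x ∈ {-2}; ∂psi/∂y = 20(y - 4)(y - 2)(y + 1)(y + 4) = 0 at y ∈ {-4, -1, 2, 4}.
The Hessian is diagonal: diag(psi_xx, psi_yy). Second derivatives: psi_xx(-2)=4; psi_yy(-4)=-2880, psi_yy(-1)=900, psi_yy(2)=-720, psi_yy(4)=1600.
Local minima occur where both diagonal entries positive: (-2, -1), (-2, 4). Count: 2.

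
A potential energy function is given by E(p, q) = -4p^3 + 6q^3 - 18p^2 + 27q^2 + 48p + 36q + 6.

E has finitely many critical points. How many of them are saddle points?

2

E separates as a function of p plus a function of q, so ∇E=0 decouples.
∂E/∂p = -12(p - 1)(p + 4) = 0 at p ∈ {-4, 1}; ∂E/∂q = 18(q + 1)(q + 2) = 0 at q ∈ {-2, -1}.
The Hessian is diagonal: diag(E_pp, E_qq). Second derivatives: E_pp(-4)=60, E_pp(1)=-60; E_qq(-2)=-18, E_qq(-1)=18.
Saddle points occur where the two diagonal entries have opposite signs: (-4, -2), (1, -1). Count: 2.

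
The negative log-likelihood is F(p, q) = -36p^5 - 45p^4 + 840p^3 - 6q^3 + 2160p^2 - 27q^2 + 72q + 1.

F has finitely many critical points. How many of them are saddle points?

4

F separates as a function of p plus a function of q, so ∇F=0 decouples.
∂F/∂p = -180p(p - 4)(p + 2)(p + 3) = 0 at p ∈ {-3, -2, 0, 4}; ∂F/∂q = -18(q - 1)(q + 4) = 0 at q ∈ {-4, 1}.
The Hessian is diagonal: diag(F_pp, F_qq). Second derivatives: F_pp(-3)=3780, F_pp(-2)=-2160, F_pp(0)=4320, F_pp(4)=-30240; F_qq(-4)=90, F_qq(1)=-90.
Saddle points occur where the two diagonal entries have opposite signs: (-3, 1), (-2, -4), (0, 1), (4, -4). Count: 4.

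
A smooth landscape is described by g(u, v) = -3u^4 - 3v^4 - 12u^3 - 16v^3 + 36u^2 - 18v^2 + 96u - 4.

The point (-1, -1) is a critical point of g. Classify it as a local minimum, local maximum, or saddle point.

The mixed partial ∂²g/∂u∂v is 0, so the Hessian at any point is diag(g_uu, g_vv) = diag(36(-u^2 - 2u + 2), -12(3v^2 + 8v + 3)).
At (-1, -1): H = diag(108, 24).
Both eigenvalues are positive, so H is positive definite: a local minimum.

local minimum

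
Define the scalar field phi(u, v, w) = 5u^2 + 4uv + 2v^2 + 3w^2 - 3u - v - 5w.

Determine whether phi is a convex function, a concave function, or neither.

phi is quadratic, so its Hessian is the constant matrix H = [[10, 4, 0], [4, 4, 0], [0, 0, 6]].
Leading principal minors: 10, 24, 144.
All positive ⇒ H ≻ 0 ⇒ convex.

convex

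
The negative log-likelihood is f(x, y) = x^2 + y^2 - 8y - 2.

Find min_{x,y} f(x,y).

-18

f(x,y) separates as P(x) + Q(y) − 2, so its minimum is min P + min Q − 2.
P'(x) = 2x vanishes at x ∈ {0}; Q'(y) = 2y - 8 vanishes at y ∈ {4}.
Local minima of P (where P''>0): P(0)=0. Local minima of Q: Q(4)=-16.
So the global minimum of f is P(0) + Q(4) − 2 = 0 − 16 − 2 = -18, attained at (0, 4).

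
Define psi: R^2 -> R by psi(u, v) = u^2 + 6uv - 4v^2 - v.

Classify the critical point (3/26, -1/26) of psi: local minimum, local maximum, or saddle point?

The Hessian of psi is constant: H = [[2, 6], [6, -8]].
det(H) = 2·(-8) − 6² = -52.
Since det(H) < 0, H is indefinite and the critical point is a saddle point.

saddle point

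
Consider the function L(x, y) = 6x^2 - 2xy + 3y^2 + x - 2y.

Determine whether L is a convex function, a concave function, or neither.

convex

L is quadratic, so its Hessian is the constant matrix H = [[12, -2], [-2, 6]].
det(H) = 68, tr(H) = 18.
det(H) > 0 and tr(H) > 0, so H is positive definite everywhere: convex.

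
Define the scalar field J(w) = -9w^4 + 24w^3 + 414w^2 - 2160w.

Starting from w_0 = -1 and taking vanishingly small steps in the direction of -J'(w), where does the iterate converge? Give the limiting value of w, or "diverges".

J'(w) = -36(w - 4)(w - 3)(w + 5), so J'(-1) = -2880.
Gradient descent moves in the -J' direction, i.e. w is increasing.
The nearest critical point in that direction is w = 3, where J'' = 288 > 0 (a local minimum). The iterate converges there.

3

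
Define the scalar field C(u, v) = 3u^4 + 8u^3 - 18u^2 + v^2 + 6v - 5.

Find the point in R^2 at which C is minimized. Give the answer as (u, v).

(-3, -3)

C(u,v) separates as P(u) + Q(v) − 5, so its minimum is min P + min Q − 5.
P'(u) = 12u(u - 1)(u + 3) vanishes at u ∈ {-3, 0, 1}; Q'(v) = 2v + 6 vanishes at v ∈ {-3}.
Local minima of P (where P''>0): P(-3)=-135, P(1)=-7. Local minima of Q: Q(-3)=-9.
So the global minimum of C is P(-3) + Q(-3) − 5 = -135 − 9 − 5 = -149, attained at (-3, -3).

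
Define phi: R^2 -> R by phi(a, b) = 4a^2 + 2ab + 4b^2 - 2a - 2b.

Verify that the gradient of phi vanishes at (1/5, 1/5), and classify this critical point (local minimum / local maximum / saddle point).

∇phi = (8a + 2b - 2, 2a + 8b - 2); substituting (1/5, 1/5) gives ∇phi = (0, 0), so (1/5, 1/5) is indeed a critical point.
The Hessian of phi is constant: H = [[8, 2], [2, 8]].
det(H) = 8·8 − 2² = 60.
det(H) > 0 and tr(H) = 16 > 0, so H is positive definite and the point is a local minimum.

local minimum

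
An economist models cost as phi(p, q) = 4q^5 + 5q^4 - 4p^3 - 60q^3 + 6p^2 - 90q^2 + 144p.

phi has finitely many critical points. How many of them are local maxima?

phi separates as a function of p plus a function of q, so ∇phi=0 decouples.
∂phi/∂p = -12(p - 4)(p + 3) = 0 at p ∈ {-3, 4}; ∂phi/∂q = 20q(q - 3)(q + 1)(q + 3) = 0 at q ∈ {-3, -1, 0, 3}.
The Hessian is diagonal: diag(phi_pp, phi_qq). Second derivatives: phi_pp(-3)=84, phi_pp(4)=-84; phi_qq(-3)=-720, phi_qq(-1)=160, phi_qq(0)=-180, phi_qq(3)=1440.
Local maxima occur where both diagonal entries negative: (4, -3), (4, 0). Count: 2.

2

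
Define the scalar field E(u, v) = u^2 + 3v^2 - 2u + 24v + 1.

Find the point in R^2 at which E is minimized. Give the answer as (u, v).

(1, -4)

E(u,v) separates as P(u) + Q(v) + 1, so its minimum is min P + min Q + 1.
P'(u) = 2u - 2 vanishes at u ∈ {1}; Q'(v) = 6v + 24 vanishes at v ∈ {-4}.
Local minima of P (where P''>0): P(1)=-1. Local minima of Q: Q(-4)=-48.
So the global minimum of E is P(1) + Q(-4) + 1 = -1 − 48 + 1 = -48, attained at (1, -4).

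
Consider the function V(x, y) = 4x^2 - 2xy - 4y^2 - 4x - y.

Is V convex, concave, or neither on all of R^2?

V is quadratic, so its Hessian is the constant matrix H = [[8, -2], [-2, -8]].
det(H) = -68, tr(H) = 0.
det(H) < 0, so H is indefinite: neither convex nor concave.

neither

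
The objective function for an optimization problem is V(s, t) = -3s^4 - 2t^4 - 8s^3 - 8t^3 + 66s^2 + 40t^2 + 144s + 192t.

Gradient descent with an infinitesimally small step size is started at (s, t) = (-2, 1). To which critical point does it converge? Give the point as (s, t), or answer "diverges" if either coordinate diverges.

(-1, -2)

V is separable, so gradient descent decouples: s follows -∂V/∂s, t follows -∂V/∂t.
∂V/∂s = -12(s - 3)(s + 1)(s + 4); at s=-2 this is -120, so s increases.
∂V/∂t = -8(t - 3)(t + 2)(t + 4); at t=1 this is 240, so t decreases.
s converges to its nearest critical value -1 (a local min of the s-part); t converges to -2. The iterate converges to (-1, -2).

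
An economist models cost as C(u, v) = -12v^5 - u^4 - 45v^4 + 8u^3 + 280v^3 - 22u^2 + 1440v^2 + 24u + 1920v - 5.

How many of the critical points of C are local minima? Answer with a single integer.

C separates as a function of u plus a function of v, so ∇C=0 decouples.
∂C/∂u = -4(u - 3)(u - 2)(u - 1) = 0 at u ∈ {1, 2, 3}; ∂C/∂v = -60(v - 4)(v + 1)(v + 2)(v + 4) = 0 at v ∈ {-4, -2, -1, 4}.
The Hessian is diagonal: diag(C_uu, C_vv). Second derivatives: C_uu(1)=-8, C_uu(2)=4, C_uu(3)=-8; C_vv(-4)=2880, C_vv(-2)=-720, C_vv(-1)=900, C_vv(4)=-14400.
Local minima occur where both diagonal entries positive: (2, -4), (2, -1). Count: 2.

2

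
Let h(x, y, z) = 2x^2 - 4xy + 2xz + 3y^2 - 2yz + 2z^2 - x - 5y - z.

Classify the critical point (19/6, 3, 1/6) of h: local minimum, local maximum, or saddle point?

The Hessian is constant: H = [[4, -4, 2], [-4, 6, -2], [2, -2, 4]].
Leading principal minors: Δ₁ = 4, Δ₂ = 8, Δ₃ = 24.
All leading minors are positive, so H is positive definite: a local minimum.

local minimum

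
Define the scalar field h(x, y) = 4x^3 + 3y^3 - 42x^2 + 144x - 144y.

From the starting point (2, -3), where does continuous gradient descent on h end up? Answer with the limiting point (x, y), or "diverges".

h is separable, so gradient descent decouples: x follows -∂h/∂x, y follows -∂h/∂y.
∂h/∂x = 12(x - 4)(x - 3); at x=2 this is 24, so x decreases.
∂h/∂y = 9(y - 4)(y + 4); at y=-3 this is -63, so y increases.
The x-coordinate has no critical point in that direction and runs off to infinity.

diverges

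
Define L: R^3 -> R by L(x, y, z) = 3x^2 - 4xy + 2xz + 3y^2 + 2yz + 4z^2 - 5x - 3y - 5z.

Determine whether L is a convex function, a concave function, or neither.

convex

L is quadratic, so its Hessian is the constant matrix H = [[6, -4, 2], [-4, 6, 2], [2, 2, 8]].
Leading principal minors: 6, 20, 80.
All positive ⇒ H ≻ 0 ⇒ convex.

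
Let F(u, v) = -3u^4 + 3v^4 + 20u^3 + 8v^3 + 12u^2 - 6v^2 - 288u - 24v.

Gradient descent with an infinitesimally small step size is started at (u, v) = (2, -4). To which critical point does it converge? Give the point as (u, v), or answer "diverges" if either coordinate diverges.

F is separable, so gradient descent decouples: u follows -∂F/∂u, v follows -∂F/∂v.
∂F/∂u = -12(u - 4)(u - 3)(u + 2); at u=2 this is -96, so u increases.
∂F/∂v = 12(v - 1)(v + 1)(v + 2); at v=-4 this is -360, so v increases.
u converges to its nearest critical value 3 (a local min of the u-part); v converges to -2. The iterate converges to (3, -2).

(3, -2)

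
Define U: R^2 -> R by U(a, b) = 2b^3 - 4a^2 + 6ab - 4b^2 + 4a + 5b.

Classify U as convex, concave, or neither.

neither

The term 2b^3 is cubic, so the Hessian is not constant.
∂²U/∂b² = 12b - 8, which takes both signs as b varies (negative for sufficiently negative b). A diagonal entry of the Hessian changing sign means the Hessian is neither positive- nor negative-semidefinite on all of R^2.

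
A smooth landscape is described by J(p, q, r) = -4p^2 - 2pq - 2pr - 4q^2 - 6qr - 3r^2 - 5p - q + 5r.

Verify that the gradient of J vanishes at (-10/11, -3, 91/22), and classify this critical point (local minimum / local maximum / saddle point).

∇J = (-8p - 2q - 2r - 5, -2p - 8q - 6r - 1, -2p - 6q - 6r + 5); substituting (-10/11, -3, 91/22) gives ∇J = (0, 0, 0), so (-10/11, -3, 91/22) is indeed a critical point.
The Hessian is constant: H = [[-8, -2, -2], [-2, -8, -6], [-2, -6, -6]].
Leading principal minors: Δ₁ = -8, Δ₂ = 60, Δ₃ = -88.
The minors alternate sign starting negative (−, +, −), so H is negative definite: a local maximum.

local maximum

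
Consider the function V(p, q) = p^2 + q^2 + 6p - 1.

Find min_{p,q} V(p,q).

-10

V(p,q) separates as A(p) + B(q) − 1, so its minimum is min A + min B − 1.
A'(p) = 2p + 6 vanishes at p ∈ {-3}; B'(q) = 2q vanishes at q ∈ {0}.
Local minima of A (where A''>0): A(-3)=-9. Local minima of B: B(0)=0.
So the global minimum of V is A(-3) + B(0) − 1 = -9 + 0 − 1 = -10, attained at (-3, 0).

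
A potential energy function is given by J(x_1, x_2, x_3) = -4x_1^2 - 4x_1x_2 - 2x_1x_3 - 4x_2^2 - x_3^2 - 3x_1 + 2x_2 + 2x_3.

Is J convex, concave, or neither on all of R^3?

concave

J is quadratic, so its Hessian is the constant matrix H = [[-8, -4, -2], [-4, -8, 0], [-2, 0, -2]].
Leading principal minors: -8, 48, -64.
Signs alternate −, +, − ⇒ H ≺ 0 ⇒ concave.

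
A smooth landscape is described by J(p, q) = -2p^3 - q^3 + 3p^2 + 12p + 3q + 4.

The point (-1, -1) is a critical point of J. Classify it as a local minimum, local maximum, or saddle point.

The mixed partial ∂²J/∂p∂q is 0, so the Hessian at any point is diag(J_pp, J_qq) = diag(6(-2p + 1), -6q).
At (-1, -1): H = diag(18, 6).
Both eigenvalues are positive, so H is positive definite: a local minimum.

local minimum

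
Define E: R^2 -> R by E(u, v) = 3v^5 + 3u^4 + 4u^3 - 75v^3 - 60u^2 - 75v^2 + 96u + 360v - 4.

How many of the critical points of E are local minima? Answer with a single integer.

4

E separates as a function of u plus a function of v, so ∇E=0 decouples.
∂E/∂u = 12(u - 2)(u - 1)(u + 4) = 0 at u ∈ {-4, 1, 2}; ∂E/∂v = 15(v - 4)(v - 1)(v + 2)(v + 3) = 0 at v ∈ {-3, -2, 1, 4}.
The Hessian is diagonal: diag(E_uu, E_vv). Second derivatives: E_uu(-4)=360, E_uu(1)=-60, E_uu(2)=72; E_vv(-3)=-420, E_vv(-2)=270, E_vv(1)=-540, E_vv(4)=1890.
Local minima occur where both diagonal entries positive: (-4, -2), (-4, 4), (2, -2), (2, 4). Count: 4.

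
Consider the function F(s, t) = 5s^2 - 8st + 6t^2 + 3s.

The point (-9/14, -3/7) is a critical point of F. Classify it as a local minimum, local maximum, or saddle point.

local minimum

The Hessian of F is constant: H = [[10, -8], [-8, 12]].
det(H) = 10·12 − (-8)² = 56.
det(H) > 0 and tr(H) = 22 > 0, so H is positive definite and the point is a local minimum.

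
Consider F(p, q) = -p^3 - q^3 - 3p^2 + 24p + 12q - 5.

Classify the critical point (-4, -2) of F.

local minimum

The mixed partial ∂²F/∂p∂q is 0, so the Hessian at any point is diag(F_pp, F_qq) = diag(-6(p + 1), -6q).
At (-4, -2): H = diag(18, 12).
Both eigenvalues are positive, so H is positive definite: a local minimum.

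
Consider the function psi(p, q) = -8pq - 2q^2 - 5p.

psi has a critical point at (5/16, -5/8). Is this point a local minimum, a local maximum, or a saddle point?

saddle point

The Hessian of psi is constant: H = [[0, -8], [-8, -4]].
det(H) = 0·(-4) − (-8)² = -64.
Since det(H) < 0, H is indefinite and the critical point is a saddle point.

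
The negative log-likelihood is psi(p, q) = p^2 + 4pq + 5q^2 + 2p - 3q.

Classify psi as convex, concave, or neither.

convex

psi is quadratic, so its Hessian is the constant matrix H = [[2, 4], [4, 10]].
det(H) = 4, tr(H) = 12.
det(H) > 0 and tr(H) > 0, so H is positive definite everywhere: convex.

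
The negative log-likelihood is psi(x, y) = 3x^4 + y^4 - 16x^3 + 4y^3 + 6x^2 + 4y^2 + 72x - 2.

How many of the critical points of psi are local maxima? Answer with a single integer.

psi separates as a function of x plus a function of y, so ∇psi=0 decouples.
∂psi/∂x = 12(x - 3)(x - 2)(x + 1) = 0 at x ∈ {-1, 2, 3}; ∂psi/∂y = 4y(y + 1)(y + 2) = 0 at y ∈ {-2, -1, 0}.
The Hessian is diagonal: diag(psi_xx, psi_yy). Second derivatives: psi_xx(-1)=144, psi_xx(2)=-36, psi_xx(3)=48; psi_yy(-2)=8, psi_yy(-1)=-4, psi_yy(0)=8.
Local maxima occur where both diagonal entries negative: (2, -1). Count: 1.

1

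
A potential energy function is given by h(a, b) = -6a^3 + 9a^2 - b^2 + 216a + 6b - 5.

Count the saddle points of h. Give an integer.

h separates as a function of a plus a function of b, so ∇h=0 decouples.
∂h/∂a = -18(a - 4)(a + 3) = 0 at a ∈ {-3, 4}; ∂h/∂b = -2(b - 3) = 0 at b ∈ {3}.
The Hessian is diagonal: diag(h_aa, h_bb). Second derivatives: h_aa(-3)=126, h_aa(4)=-126; h_bb(3)=-2.
Saddle points occur where the two diagonal entries have opposite signs: (-3, 3). Count: 1.

1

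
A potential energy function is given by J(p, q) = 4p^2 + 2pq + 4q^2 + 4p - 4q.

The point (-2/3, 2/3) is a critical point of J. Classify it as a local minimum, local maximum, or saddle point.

The Hessian of J is constant: H = [[8, 2], [2, 8]].
det(H) = 8·8 − 2² = 60.
det(H) > 0 and tr(H) = 16 > 0, so H is positive definite and the point is a local minimum.

local minimum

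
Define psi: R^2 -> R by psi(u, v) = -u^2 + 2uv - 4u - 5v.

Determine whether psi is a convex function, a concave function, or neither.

psi is quadratic, so its Hessian is the constant matrix H = [[-2, 2], [2, 0]].
det(H) = -4, tr(H) = -2.
det(H) < 0, so H is indefinite: neither convex nor concave.

neither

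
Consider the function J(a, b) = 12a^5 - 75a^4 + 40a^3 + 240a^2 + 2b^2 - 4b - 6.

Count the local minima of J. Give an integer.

2

J separates as a function of a plus a function of b, so ∇J=0 decouples.
∂J/∂a = 60a(a - 4)(a - 2)(a + 1) = 0 at a ∈ {-1, 0, 2, 4}; ∂J/∂b = 4(b - 1) = 0 at b ∈ {1}.
The Hessian is diagonal: diag(J_aa, J_bb). Second derivatives: J_aa(-1)=-900, J_aa(0)=480, J_aa(2)=-720, J_aa(4)=2400; J_bb(1)=4.
Local minima occur where both diagonal entries positive: (0, 1), (4, 1). Count: 2.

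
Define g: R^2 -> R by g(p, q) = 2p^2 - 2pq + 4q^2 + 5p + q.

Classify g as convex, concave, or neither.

g is quadratic, so its Hessian is the constant matrix H = [[4, -2], [-2, 8]].
det(H) = 28, tr(H) = 12.
det(H) > 0 and tr(H) > 0, so H is positive definite everywhere: convex.

convex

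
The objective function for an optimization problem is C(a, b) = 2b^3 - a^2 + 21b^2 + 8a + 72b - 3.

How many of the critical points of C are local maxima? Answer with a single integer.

C separates as a function of a plus a function of b, so ∇C=0 decouples.
∂C/∂a = -2(a - 4) = 0 at a ∈ {4}; ∂C/∂b = 6(b + 3)(b + 4) = 0 at b ∈ {-4, -3}.
The Hessian is diagonal: diag(C_aa, C_bb). Second derivatives: C_aa(4)=-2; C_bb(-4)=-6, C_bb(-3)=6.
Local maxima occur where both diagonal entries negative: (4, -4). Count: 1.

1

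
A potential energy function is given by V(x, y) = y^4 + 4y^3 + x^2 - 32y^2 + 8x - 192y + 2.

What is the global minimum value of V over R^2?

V(x,y) separates as P(x) + Q(y) + 2, so its minimum is min P + min Q + 2.
P'(x) = 2x + 8 vanishes at x ∈ {-4}; Q'(y) = 4(y - 4)(y + 3)(y + 4) vanishes at y ∈ {-4, -3, 4}.
Local minima of P (where P''>0): P(-4)=-16. Local minima of Q: Q(-4)=256, Q(4)=-768.
So the global minimum of V is P(-4) + Q(4) + 2 = -16 − 768 + 2 = -782, attained at (-4, 4).

-782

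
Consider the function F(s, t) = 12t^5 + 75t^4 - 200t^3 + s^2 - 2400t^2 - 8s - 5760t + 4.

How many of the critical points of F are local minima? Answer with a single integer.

F separates as a function of s plus a function of t, so ∇F=0 decouples.
∂F/∂s = 2(s - 4) = 0 at s ∈ {4}; ∂F/∂t = 60(t - 4)(t + 2)(t + 3)(t + 4) = 0 at t ∈ {-4, -3, -2, 4}.
The Hessian is diagonal: diag(F_ss, F_tt). Second derivatives: F_ss(4)=2; F_tt(-4)=-960, F_tt(-3)=420, F_tt(-2)=-720, F_tt(4)=20160.
Local minima occur where both diagonal entries positive: (4, -3), (4, 4). Count: 2.

2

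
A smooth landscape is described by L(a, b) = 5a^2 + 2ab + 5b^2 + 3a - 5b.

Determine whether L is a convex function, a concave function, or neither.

convex

L is quadratic, so its Hessian is the constant matrix H = [[10, 2], [2, 10]].
det(H) = 96, tr(H) = 20.
det(H) > 0 and tr(H) > 0, so H is positive definite everywhere: convex.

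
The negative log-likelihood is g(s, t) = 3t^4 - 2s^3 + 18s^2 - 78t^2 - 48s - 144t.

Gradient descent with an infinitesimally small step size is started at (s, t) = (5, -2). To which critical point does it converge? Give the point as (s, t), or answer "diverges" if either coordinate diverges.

diverges

g is separable, so gradient descent decouples: s follows -∂g/∂s, t follows -∂g/∂t.
∂g/∂s = -6(s - 4)(s - 2); at s=5 this is -18, so s increases.
∂g/∂t = 12(t - 4)(t + 1)(t + 3); at t=-2 this is 72, so t decreases.
The s-coordinate has no critical point in that direction and runs off to infinity.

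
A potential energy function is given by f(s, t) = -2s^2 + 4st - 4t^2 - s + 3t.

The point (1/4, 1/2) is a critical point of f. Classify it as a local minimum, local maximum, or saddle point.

The Hessian of f is constant: H = [[-4, 4], [4, -8]].
det(H) = (-4)·(-8) − 4² = 16.
det(H) > 0 and tr(H) = -12 < 0, so H is negative definite and the point is a local maximum.

local maximum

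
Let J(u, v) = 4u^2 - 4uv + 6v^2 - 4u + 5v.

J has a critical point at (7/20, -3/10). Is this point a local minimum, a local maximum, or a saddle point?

The Hessian of J is constant: H = [[8, -4], [-4, 12]].
det(H) = 8·12 − (-4)² = 80.
det(H) > 0 and tr(H) = 20 > 0, so H is positive definite and the point is a local minimum.

local minimum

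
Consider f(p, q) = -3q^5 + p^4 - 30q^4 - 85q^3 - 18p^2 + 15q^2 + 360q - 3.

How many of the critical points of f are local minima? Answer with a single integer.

4

f separates as a function of p plus a function of q, so ∇f=0 decouples.
∂f/∂p = 4p(p - 3)(p + 3) = 0 at p ∈ {-3, 0, 3}; ∂f/∂q = -15(q - 1)(q + 2)(q + 3)(q + 4) = 0 at q ∈ {-4, -3, -2, 1}.
The Hessian is diagonal: diag(f_pp, f_qq). Second derivatives: f_pp(-3)=72, f_pp(0)=-36, f_pp(3)=72; f_qq(-4)=150, f_qq(-3)=-60, f_qq(-2)=90, f_qq(1)=-900.
Local minima occur where both diagonal entries positive: (-3, -4), (-3, -2), (3, -4), (3, -2). Count: 4.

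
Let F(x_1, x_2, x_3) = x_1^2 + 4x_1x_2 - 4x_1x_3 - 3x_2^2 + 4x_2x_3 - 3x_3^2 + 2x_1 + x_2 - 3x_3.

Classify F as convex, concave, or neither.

neither

F is quadratic, so its Hessian is the constant matrix H = [[2, 4, -4], [4, -6, 4], [-4, 4, -6]].
Leading principal minors: 2, -28, 104.
Neither pattern holds ⇒ H is indefinite ⇒ neither convex nor concave.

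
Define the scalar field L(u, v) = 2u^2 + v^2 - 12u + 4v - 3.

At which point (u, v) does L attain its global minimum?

L(u,v) separates as P(u) + Q(v) − 3, so its minimum is min P + min Q − 3.
P'(u) = 4u - 12 vanishes at u ∈ {3}; Q'(v) = 2v + 4 vanishes at v ∈ {-2}.
Local minima of P (where P''>0): P(3)=-18. Local minima of Q: Q(-2)=-4.
So the global minimum of L is P(3) + Q(-2) − 3 = -18 − 4 − 3 = -25, attained at (3, -2).

(3, -2)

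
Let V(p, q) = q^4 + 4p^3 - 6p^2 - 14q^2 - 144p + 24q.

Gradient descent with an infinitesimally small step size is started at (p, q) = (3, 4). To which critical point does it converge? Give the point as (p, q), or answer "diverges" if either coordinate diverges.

(4, 2)

V is separable, so gradient descent decouples: p follows -∂V/∂p, q follows -∂V/∂q.
∂V/∂p = 12(p - 4)(p + 3); at p=3 this is -72, so p increases.
∂V/∂q = 4(q - 2)(q - 1)(q + 3); at q=4 this is 168, so q decreases.
p converges to its nearest critical value 4 (a local min of the p-part); q converges to 2. The iterate converges to (4, 2).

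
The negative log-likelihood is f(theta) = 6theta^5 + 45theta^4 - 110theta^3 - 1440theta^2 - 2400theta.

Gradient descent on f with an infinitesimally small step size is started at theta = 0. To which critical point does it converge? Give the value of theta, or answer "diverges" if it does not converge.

f'(theta) = 30(theta - 4)(theta + 1)(theta + 4)(theta + 5), so f'(0) = -2400.
Gradient descent moves in the -f' direction, i.e. theta is increasing.
The nearest critical point in that direction is theta = 4, where f'' = 10800 > 0 (a local minimum). The iterate converges there.

4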